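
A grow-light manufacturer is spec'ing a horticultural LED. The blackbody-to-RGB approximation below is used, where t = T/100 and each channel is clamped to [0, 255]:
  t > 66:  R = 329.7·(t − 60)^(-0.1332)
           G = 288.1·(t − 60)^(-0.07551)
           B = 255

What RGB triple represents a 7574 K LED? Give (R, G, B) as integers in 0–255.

t = 7574/100 = 75.74; the t > 66 branch applies.
R = 329.7·(75.74 − 60)^(-0.1332) = 329.7·15.74^(-0.1332) = 329.7·0.69272 = 228.390.
G = 288.1·(75.74 − 60)^(-0.07551) = 288.1·15.74^(-0.07551) = 288.1·0.81211 = 233.969.
B = 255 by definition for t > 66.
Rounded: (228, 234, 255).

(228, 234, 255)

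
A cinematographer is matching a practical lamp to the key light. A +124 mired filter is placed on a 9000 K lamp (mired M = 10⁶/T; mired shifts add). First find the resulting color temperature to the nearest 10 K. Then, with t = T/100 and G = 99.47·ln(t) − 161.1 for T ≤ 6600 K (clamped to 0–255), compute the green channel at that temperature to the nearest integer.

M_in = 10⁶/9000 = 111.11; M_out = 111.11 + (+124) = 235.11.
T_out = 10⁶/235.11 = 4253.3 K → 4250 K; t = 42.5.
G = 99.47·ln 42.5 − 161.1 = 99.47·3.7495 − 161.1 = 211.863.
Rounded: 212.

212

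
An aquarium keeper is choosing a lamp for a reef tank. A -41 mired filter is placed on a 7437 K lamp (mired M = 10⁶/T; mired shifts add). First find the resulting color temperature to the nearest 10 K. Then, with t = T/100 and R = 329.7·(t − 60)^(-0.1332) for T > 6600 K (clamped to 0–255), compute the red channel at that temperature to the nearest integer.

197

M_in = 10⁶/7437 = 134.46; M_out = 134.46 + (-41) = 93.46.
T_out = 10⁶/93.46 = 10699.4 K → 10700 K; t = 107.
R = 329.7·(107 − 60)^(-0.1332) = 329.7·47^(-0.1332) = 329.7·0.59879 = 197.422.
Rounded: 197.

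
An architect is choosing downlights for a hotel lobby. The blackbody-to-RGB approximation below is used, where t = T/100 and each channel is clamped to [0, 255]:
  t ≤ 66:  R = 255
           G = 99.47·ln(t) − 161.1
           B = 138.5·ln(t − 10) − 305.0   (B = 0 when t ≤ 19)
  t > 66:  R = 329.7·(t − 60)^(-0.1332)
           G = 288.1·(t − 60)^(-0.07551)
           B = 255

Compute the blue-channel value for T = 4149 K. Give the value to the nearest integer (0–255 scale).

173

t = 4149/100 = 41.49; the t ≤ 66 branch applies.
B = 138.5·ln(41.49 − 10) − 305.0 = 138.5·ln 31.49 − 305.0 = 138.5·3.4497 − 305.0 = 172.779.
Rounded: 173.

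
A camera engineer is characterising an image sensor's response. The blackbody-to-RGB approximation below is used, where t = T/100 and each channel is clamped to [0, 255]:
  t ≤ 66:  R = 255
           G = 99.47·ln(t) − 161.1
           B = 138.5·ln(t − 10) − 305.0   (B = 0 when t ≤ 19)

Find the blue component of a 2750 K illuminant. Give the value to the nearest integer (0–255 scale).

91

t = 2750/100 = 27.5; the t ≤ 66 branch applies.
B = 138.5·ln(27.5 − 10) − 305.0 = 138.5·ln 17.5 − 305.0 = 138.5·2.8622 − 305.0 = 91.415.
Rounded: 91.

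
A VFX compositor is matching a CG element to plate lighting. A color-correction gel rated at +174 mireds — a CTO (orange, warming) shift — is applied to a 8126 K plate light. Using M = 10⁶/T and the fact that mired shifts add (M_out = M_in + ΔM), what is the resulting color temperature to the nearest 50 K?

3350 K

M_in = 10⁶/8126 = 123.06 mireds.
M_out = 123.06 + (+174) = 297.06 mireds.
T_out = 10⁶/297.06 = 3366.3 K → 3350 K.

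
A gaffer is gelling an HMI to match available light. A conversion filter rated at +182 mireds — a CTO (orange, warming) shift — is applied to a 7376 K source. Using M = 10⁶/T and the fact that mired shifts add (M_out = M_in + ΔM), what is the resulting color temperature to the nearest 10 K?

M_in = 10⁶/7376 = 135.57 mireds.
M_out = 135.57 + (+182) = 317.57 mireds.
T_out = 10⁶/317.57 = 3148.9 K → 3150 K.

3150 K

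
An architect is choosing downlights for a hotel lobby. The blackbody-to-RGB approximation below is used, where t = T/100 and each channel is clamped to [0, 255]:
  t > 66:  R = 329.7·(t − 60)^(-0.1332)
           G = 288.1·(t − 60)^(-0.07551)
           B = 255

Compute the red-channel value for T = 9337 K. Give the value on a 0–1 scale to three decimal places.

0.810

t = 9337/100 = 93.37; the t > 66 branch applies.
R = 329.7·(93.37 − 60)^(-0.1332) = 329.7·33.37^(-0.1332) = 329.7·0.62674 = 206.637.
On a 0–1 scale: 206.637/255 = 0.8103 → 0.810.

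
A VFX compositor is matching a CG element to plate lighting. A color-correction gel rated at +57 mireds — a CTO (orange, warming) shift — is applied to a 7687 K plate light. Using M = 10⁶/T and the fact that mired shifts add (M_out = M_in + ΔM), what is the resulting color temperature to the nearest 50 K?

M_in = 10⁶/7687 = 130.09 mireds.
M_out = 130.09 + (+57) = 187.09 mireds.
T_out = 10⁶/187.09 = 5345.0 K → 5350 K.

5350 K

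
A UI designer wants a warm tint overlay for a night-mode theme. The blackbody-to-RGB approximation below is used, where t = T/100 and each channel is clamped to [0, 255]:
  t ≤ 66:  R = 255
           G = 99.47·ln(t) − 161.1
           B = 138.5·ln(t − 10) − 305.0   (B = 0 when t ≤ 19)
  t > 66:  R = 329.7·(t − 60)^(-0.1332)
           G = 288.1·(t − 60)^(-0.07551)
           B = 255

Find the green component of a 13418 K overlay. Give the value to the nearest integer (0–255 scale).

208

t = 13418/100 = 134.18; the t > 66 branch applies.
G = 288.1·(134.18 − 60)^(-0.07551) = 288.1·74.18^(-0.07551) = 288.1·0.72239 = 208.122.
Rounded: 208.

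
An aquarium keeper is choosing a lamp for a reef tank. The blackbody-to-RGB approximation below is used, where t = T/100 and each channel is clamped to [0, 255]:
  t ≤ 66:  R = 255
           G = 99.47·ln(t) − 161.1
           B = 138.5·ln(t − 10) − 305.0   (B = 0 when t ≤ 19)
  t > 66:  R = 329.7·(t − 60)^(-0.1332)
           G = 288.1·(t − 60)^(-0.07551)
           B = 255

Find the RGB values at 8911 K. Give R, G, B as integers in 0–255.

t = 8911/100 = 89.11; the t > 66 branch applies.
R = 329.7·(89.11 − 60)^(-0.1332) = 329.7·29.11^(-0.1332) = 329.7·0.63825 = 210.430.
G = 288.1·(89.11 − 60)^(-0.07551) = 288.1·29.11^(-0.07551) = 288.1·0.77526 = 223.354.
B = 255 by definition for t > 66.
Rounded: (210, 223, 255).

R=210, G=223, B=255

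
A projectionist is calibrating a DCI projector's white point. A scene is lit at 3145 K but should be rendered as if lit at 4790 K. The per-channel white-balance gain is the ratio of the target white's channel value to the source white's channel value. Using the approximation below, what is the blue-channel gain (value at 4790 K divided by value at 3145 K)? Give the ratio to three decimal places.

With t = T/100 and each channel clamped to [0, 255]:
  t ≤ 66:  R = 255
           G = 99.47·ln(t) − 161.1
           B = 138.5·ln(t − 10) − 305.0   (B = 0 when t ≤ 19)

1.659

At 3145 K (t = 31.45):
  B = 138.5·ln(31.45 − 10) − 305.0 = 138.5·ln 21.45 − 305.0 = 138.5·3.0657 − 305.0 = 119.603.
At 4790 K (t = 47.9):
  B = 138.5·ln(47.9 − 10) − 305.0 = 138.5·ln 37.9 − 305.0 = 138.5·3.6350 − 305.0 = 198.441.
Gain = 198.441 / 119.603 = 1.6592 → 1.659.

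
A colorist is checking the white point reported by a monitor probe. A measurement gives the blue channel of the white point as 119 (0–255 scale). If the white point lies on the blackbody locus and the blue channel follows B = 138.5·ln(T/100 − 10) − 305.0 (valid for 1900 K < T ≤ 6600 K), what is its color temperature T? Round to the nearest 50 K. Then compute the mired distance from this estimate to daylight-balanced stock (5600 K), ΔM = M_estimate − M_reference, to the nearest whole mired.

+139 mireds

ln(t − 10) = (119 + 305.0) / 138.5 = 3.0614.
t − 10 = e^3.0614 = 21.357, so t = 31.357.
T = 100·t = 3136 K → 3150 K to the nearest 50 K.
M_estimate = 10⁶/3150 = 317.46; M_reference = 10⁶/5600 = 178.57.
ΔM = 317.46 − 178.57 = 138.89 → +139 mireds.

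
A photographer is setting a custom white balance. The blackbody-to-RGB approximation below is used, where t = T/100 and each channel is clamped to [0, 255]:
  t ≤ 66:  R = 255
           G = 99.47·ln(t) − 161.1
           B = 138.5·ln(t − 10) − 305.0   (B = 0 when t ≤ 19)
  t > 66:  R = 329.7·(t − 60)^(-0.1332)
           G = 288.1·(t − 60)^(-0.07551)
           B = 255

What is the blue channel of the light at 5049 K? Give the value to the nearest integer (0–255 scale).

208

t = 5049/100 = 50.49; the t ≤ 66 branch applies.
B = 138.5·ln(50.49 − 10) − 305.0 = 138.5·ln 40.49 − 305.0 = 138.5·3.7011 − 305.0 = 207.596.
Rounded: 208.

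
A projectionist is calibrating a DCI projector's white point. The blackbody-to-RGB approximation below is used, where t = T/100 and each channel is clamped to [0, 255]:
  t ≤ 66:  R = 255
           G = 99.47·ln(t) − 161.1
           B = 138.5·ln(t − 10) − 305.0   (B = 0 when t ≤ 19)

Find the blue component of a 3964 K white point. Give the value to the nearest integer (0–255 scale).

164

t = 3964/100 = 39.64; the t ≤ 66 branch applies.
B = 138.5·ln(39.64 − 10) − 305.0 = 138.5·ln 29.64 − 305.0 = 138.5·3.3891 − 305.0 = 164.394.
Rounded: 164.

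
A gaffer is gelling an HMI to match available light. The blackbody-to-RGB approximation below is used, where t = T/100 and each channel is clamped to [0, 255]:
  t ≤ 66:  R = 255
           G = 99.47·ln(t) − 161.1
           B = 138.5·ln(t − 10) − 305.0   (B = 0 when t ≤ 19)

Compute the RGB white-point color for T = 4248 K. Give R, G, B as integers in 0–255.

t = 4248/100 = 42.48; the t ≤ 66 branch applies.
R = 255 by definition for t ≤ 66.
G = 99.47·ln 42.48 − 161.1 = 99.47·3.7490 − 161.1 = 211.816.
B = 138.5·ln(42.48 − 10) − 305.0 = 138.5·ln 32.48 − 305.0 = 138.5·3.4806 − 305.0 = 177.066.
Rounded: (255, 212, 177).

R=255, G=212, B=177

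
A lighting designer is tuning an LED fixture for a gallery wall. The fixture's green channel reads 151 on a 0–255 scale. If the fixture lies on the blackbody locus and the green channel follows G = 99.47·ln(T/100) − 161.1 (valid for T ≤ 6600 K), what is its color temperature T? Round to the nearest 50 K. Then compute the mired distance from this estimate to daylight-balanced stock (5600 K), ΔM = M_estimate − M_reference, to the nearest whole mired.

ln t = (151 + 161.1) / 99.47 = 3.1376.
t = e^3.1376 = 23.049.
T = 100·t = 2305 K → 2300 K to the nearest 50 K.
M_estimate = 10⁶/2300 = 434.78; M_reference = 10⁶/5600 = 178.57.
ΔM = 434.78 − 178.57 = 256.21 → +256 mireds.

+256 mireds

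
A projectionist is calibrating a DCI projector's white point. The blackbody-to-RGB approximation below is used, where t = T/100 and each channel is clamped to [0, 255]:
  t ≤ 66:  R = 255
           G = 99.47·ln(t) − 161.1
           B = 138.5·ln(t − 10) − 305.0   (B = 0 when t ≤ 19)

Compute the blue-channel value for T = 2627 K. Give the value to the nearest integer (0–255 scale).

t = 2627/100 = 26.27; the t ≤ 66 branch applies.
B = 138.5·ln(26.27 − 10) − 305.0 = 138.5·ln 16.27 − 305.0 = 138.5·2.7893 − 305.0 = 81.321.
Rounded: 81.

81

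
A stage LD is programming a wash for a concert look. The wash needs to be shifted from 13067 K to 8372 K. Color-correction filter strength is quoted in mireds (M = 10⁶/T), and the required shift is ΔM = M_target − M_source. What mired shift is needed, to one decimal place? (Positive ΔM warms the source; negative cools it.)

+42.9 mireds

M_source = 10⁶/13067 = 76.529; M_target = 10⁶/8372 = 119.446.
ΔM = 119.446 − 76.529 = 42.917 → +42.9 mireds, a warming shift.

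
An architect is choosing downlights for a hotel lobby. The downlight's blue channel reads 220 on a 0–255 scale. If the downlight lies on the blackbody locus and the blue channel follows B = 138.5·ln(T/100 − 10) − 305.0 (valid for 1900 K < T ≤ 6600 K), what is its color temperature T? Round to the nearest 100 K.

5400 K

ln(t − 10) = (220 + 305.0) / 138.5 = 3.7906.
t − 10 = e^3.7906 = 44.284, so t = 54.284.
T = 100·t = 5428 K → 5400 K to the nearest 100 K.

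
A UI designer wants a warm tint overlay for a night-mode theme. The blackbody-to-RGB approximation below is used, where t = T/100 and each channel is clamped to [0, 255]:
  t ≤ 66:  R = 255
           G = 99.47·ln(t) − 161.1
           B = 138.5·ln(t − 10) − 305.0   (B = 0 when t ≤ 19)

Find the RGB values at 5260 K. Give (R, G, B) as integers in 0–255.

t = 5260/100 = 52.6; the t ≤ 66 branch applies.
R = 255 by definition for t ≤ 66.
G = 99.47·ln 52.6 − 161.1 = 99.47·3.9627 − 161.1 = 233.071.
B = 138.5·ln(52.6 − 10) − 305.0 = 138.5·ln 42.6 − 305.0 = 138.5·3.7519 − 305.0 = 214.632.
Rounded: (255, 233, 215).

(255, 233, 215)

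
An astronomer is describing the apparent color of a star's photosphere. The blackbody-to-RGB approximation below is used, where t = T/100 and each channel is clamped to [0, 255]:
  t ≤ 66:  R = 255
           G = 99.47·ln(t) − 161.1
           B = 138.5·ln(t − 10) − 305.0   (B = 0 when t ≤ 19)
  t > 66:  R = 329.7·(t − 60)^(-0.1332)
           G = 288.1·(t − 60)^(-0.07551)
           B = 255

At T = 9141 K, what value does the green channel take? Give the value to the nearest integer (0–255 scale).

222

t = 9141/100 = 91.41; the t > 66 branch applies.
G = 288.1·(91.41 − 60)^(-0.07551) = 288.1·31.41^(-0.07551) = 288.1·0.77083 = 222.075.
Rounded: 222.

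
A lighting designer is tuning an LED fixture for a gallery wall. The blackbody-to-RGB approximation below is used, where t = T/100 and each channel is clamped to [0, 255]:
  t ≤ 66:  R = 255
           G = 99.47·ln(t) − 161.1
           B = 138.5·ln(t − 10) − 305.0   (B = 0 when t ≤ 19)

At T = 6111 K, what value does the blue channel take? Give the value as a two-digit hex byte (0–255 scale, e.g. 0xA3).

0xF0

t = 6111/100 = 61.11; the t ≤ 66 branch applies.
B = 138.5·ln(61.11 − 10) − 305.0 = 138.5·ln 51.11 − 305.0 = 138.5·3.9340 − 305.0 = 239.856.
Rounded: 240; in hex, 0xF0.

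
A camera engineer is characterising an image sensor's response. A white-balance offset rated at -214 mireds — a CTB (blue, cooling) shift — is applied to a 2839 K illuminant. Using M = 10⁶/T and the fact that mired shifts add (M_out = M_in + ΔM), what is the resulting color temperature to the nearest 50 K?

7250 K

M_in = 10⁶/2839 = 352.24 mireds.
M_out = 352.24 + (-214) = 138.24 mireds.
T_out = 10⁶/138.24 = 7234.0 K → 7250 K.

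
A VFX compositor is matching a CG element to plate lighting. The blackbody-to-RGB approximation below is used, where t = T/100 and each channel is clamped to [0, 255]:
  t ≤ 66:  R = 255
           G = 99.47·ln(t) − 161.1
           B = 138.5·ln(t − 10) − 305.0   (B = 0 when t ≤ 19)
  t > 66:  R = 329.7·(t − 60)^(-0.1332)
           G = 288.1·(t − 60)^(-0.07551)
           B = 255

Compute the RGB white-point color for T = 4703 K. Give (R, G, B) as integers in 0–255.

t = 4703/100 = 47.03; the t ≤ 66 branch applies.
R = 255 by definition for t ≤ 66.
G = 99.47·ln 47.03 − 161.1 = 99.47·3.8508 − 161.1 = 221.938.
B = 138.5·ln(47.03 − 10) − 305.0 = 138.5·ln 37.03 − 305.0 = 138.5·3.6117 − 305.0 = 195.224.
Rounded: (255, 222, 195).

(255, 222, 195)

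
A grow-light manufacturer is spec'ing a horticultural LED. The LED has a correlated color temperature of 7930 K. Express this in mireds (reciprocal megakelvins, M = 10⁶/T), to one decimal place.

126.1 mireds

M = 10⁶ / 7930 = 126.103 → 126.1 mireds.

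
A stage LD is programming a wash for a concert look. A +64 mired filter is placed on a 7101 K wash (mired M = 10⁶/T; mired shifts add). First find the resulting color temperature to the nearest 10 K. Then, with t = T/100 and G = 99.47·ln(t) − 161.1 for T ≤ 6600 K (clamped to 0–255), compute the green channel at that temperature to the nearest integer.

M_in = 10⁶/7101 = 140.83; M_out = 140.83 + (+64) = 204.83.
T_out = 10⁶/204.83 = 4882.2 K → 4880 K; t = 48.8.
G = 99.47·ln 48.8 − 161.1 = 99.47·3.8877 − 161.1 = 225.613.
Rounded: 226.

226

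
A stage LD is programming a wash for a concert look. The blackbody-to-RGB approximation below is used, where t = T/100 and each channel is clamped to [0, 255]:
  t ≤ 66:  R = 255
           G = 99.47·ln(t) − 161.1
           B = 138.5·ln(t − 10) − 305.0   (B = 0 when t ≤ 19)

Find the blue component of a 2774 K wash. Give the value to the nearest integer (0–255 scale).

t = 2774/100 = 27.74; the t ≤ 66 branch applies.
B = 138.5·ln(27.74 − 10) − 305.0 = 138.5·ln 17.74 − 305.0 = 138.5·2.8758 − 305.0 = 93.301.
Rounded: 93.

93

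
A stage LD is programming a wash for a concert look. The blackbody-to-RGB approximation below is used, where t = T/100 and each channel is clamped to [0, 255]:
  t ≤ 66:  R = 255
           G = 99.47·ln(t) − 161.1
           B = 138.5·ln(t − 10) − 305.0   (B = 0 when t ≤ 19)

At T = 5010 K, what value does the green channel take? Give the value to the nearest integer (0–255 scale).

t = 5010/100 = 50.1; the t ≤ 66 branch applies.
G = 99.47·ln 50.1 − 161.1 = 99.47·3.9140 − 161.1 = 228.228.
Rounded: 228.

228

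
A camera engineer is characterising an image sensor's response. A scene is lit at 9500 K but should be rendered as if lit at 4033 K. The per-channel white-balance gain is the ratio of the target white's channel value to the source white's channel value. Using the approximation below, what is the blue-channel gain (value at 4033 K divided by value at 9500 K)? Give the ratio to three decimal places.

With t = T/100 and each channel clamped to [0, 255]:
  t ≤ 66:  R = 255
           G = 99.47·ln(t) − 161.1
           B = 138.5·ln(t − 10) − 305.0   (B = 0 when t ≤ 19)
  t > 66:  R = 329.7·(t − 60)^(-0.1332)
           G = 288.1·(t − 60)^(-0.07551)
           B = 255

At 9500 K (t = 95):
  B = 255 by definition for t > 66.
At 4033 K (t = 40.33):
  B = 138.5·ln(40.33 − 10) − 305.0 = 138.5·ln 30.33 − 305.0 = 138.5·3.4121 − 305.0 = 167.581.
Gain = 167.581 / 255.000 = 0.6572 → 0.657.

0.657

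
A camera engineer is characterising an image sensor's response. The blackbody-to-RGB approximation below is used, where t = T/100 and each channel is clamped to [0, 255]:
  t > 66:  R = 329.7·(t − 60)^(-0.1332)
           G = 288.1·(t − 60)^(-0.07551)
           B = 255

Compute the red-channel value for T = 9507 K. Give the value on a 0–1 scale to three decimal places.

t = 9507/100 = 95.07; the t > 66 branch applies.
R = 329.7·(95.07 − 60)^(-0.1332) = 329.7·35.07^(-0.1332) = 329.7·0.62261 = 205.274.
On a 0–1 scale: 205.274/255 = 0.8050 → 0.805.

0.805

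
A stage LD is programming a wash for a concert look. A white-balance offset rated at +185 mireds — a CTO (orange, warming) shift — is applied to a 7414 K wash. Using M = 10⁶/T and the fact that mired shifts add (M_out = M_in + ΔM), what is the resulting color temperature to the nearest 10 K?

3130 K

M_in = 10⁶/7414 = 134.88 mireds.
M_out = 134.88 + (+185) = 319.88 mireds.
T_out = 10⁶/319.88 = 3126.2 K → 3130 K.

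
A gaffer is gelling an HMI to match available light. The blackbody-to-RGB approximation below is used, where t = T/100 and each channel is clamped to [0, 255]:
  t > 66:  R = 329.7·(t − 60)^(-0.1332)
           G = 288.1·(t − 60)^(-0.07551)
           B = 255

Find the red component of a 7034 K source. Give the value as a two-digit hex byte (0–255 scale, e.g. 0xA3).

t = 7034/100 = 70.34; the t > 66 branch applies.
R = 329.7·(70.34 − 60)^(-0.1332) = 329.7·10.34^(-0.1332) = 329.7·0.73260 = 241.538.
Rounded: 242; in hex, 0xF2.

0xF2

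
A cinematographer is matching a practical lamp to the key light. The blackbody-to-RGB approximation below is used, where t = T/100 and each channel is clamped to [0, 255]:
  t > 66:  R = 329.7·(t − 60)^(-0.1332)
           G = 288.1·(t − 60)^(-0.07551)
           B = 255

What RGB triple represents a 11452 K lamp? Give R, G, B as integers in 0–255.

R=194, G=213, B=255

t = 11452/100 = 114.52; the t > 66 branch applies.
R = 329.7·(114.52 − 60)^(-0.1332) = 329.7·54.52^(-0.1332) = 329.7·0.58707 = 193.557.
G = 288.1·(114.52 − 60)^(-0.07551) = 288.1·54.52^(-0.07551) = 288.1·0.73939 = 213.018.
B = 255 by definition for t > 66.
Rounded: (194, 213, 255).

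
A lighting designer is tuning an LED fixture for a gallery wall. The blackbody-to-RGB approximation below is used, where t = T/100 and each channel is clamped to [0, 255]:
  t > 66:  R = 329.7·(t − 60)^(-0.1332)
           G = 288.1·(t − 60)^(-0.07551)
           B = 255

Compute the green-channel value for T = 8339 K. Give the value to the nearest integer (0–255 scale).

227

t = 8339/100 = 83.39; the t > 66 branch applies.
G = 288.1·(83.39 − 60)^(-0.07551) = 288.1·23.39^(-0.07551) = 288.1·0.78818 = 227.074.
Rounded: 227.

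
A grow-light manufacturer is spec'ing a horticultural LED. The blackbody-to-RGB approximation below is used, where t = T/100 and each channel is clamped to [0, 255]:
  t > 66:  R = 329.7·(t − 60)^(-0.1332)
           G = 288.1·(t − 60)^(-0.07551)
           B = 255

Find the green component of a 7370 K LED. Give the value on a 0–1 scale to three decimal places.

0.927

t = 7370/100 = 73.7; the t > 66 branch applies.
G = 288.1·(73.7 − 60)^(-0.07551) = 288.1·13.7^(-0.07551) = 288.1·0.82067 = 236.434.
On a 0–1 scale: 236.434/255 = 0.9272 → 0.927.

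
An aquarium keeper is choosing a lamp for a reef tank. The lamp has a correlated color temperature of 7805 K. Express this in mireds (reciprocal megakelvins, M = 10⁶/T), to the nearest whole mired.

M = 10⁶ / 7805 = 128.123 → 128 mireds.

128 mireds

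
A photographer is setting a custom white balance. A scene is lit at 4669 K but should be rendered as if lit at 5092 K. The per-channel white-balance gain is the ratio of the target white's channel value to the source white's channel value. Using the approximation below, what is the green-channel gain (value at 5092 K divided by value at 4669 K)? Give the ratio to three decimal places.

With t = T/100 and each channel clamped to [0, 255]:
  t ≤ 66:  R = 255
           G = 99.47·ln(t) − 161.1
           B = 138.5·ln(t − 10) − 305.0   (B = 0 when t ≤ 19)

1.039

At 4669 K (t = 46.69):
  G = 99.47·ln 46.69 − 161.1 = 99.47·3.8435 − 161.1 = 221.216.
At 5092 K (t = 50.92):
  G = 99.47·ln 50.92 − 161.1 = 99.47·3.9303 − 161.1 = 229.843.
Gain = 229.843 / 221.216 = 1.0390 → 1.039.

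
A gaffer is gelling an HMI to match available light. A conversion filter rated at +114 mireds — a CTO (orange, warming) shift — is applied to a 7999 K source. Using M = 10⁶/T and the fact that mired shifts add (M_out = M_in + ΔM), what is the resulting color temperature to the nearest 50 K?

4200 K

M_in = 10⁶/7999 = 125.02 mireds.
M_out = 125.02 + (+114) = 239.02 mireds.
T_out = 10⁶/239.02 = 4183.8 K → 4200 K.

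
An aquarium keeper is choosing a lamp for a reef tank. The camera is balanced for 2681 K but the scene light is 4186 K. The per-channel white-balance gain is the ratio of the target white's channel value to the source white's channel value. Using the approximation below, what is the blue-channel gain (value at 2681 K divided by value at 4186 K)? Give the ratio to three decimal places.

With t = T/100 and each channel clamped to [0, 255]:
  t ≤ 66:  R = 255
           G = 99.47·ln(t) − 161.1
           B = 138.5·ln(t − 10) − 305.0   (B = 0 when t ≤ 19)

0.492

At 4186 K (t = 41.86):
  B = 138.5·ln(41.86 − 10) − 305.0 = 138.5·ln 31.86 − 305.0 = 138.5·3.4614 − 305.0 = 174.397.
At 2681 K (t = 26.81):
  B = 138.5·ln(26.81 − 10) − 305.0 = 138.5·ln 16.81 − 305.0 = 138.5·2.8220 − 305.0 = 85.843.
Gain = 85.843 / 174.397 = 0.4922 → 0.492.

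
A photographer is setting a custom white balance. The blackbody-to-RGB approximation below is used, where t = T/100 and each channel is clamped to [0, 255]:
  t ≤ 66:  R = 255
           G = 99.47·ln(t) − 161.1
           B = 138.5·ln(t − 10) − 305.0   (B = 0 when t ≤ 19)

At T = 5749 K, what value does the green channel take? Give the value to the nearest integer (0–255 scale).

242

t = 5749/100 = 57.49; the t ≤ 66 branch applies.
G = 99.47·ln 57.49 − 161.1 = 99.47·4.0516 − 161.1 = 241.914.
Rounded: 242.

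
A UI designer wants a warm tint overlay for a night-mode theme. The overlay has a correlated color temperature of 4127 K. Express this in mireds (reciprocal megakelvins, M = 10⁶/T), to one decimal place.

M = 10⁶ / 4127 = 242.307 → 242.3 mireds.

242.3 mireds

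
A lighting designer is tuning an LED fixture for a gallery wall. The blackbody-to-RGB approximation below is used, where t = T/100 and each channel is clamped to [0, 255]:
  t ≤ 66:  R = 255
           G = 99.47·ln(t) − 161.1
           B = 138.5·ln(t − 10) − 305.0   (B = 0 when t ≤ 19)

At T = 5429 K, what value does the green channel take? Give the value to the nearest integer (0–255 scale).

t = 5429/100 = 54.29; the t ≤ 66 branch applies.
G = 99.47·ln 54.29 − 161.1 = 99.47·3.9943 − 161.1 = 236.217.
Rounded: 236.

236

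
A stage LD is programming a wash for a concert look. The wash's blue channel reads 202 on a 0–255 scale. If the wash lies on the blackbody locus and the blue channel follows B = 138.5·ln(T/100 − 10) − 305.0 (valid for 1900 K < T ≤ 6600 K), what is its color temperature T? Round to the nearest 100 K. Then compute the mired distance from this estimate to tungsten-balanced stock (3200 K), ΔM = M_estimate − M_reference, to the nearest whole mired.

ln(t − 10) = (202 + 305.0) / 138.5 = 3.6606.
t − 10 = e^3.6606 = 38.887, so t = 48.887.
T = 100·t = 4889 K → 4900 K to the nearest 100 K.
M_estimate = 10⁶/4900 = 204.08; M_reference = 10⁶/3200 = 312.50.
ΔM = 204.08 − 312.50 = -108.42 → -108 mireds.

-108 mireds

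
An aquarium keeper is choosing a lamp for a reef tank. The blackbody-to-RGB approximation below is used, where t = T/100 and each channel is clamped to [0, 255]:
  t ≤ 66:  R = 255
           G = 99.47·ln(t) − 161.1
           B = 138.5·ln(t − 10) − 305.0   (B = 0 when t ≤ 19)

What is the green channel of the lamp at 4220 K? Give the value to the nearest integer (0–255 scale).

211

t = 4220/100 = 42.2; the t ≤ 66 branch applies.
G = 99.47·ln 42.2 − 161.1 = 99.47·3.7424 − 161.1 = 211.159.
Rounded: 211.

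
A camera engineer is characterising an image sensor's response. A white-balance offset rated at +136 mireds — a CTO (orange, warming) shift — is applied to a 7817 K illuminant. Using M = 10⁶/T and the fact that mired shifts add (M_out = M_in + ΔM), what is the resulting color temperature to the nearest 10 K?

3790 K

M_in = 10⁶/7817 = 127.93 mireds.
M_out = 127.93 + (+136) = 263.93 mireds.
T_out = 10⁶/263.93 = 3788.9 K → 3790 K.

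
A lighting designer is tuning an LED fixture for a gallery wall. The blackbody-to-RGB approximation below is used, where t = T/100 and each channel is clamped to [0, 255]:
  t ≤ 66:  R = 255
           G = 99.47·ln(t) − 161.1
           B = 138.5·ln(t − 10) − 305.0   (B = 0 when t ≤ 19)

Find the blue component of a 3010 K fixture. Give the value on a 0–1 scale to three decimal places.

t = 3010/100 = 30.1; the t ≤ 66 branch applies.
B = 138.5·ln(30.1 − 10) − 305.0 = 138.5·ln 20.1 − 305.0 = 138.5·3.0007 − 305.0 = 110.600.
On a 0–1 scale: 110.600/255 = 0.4337 → 0.434.

0.434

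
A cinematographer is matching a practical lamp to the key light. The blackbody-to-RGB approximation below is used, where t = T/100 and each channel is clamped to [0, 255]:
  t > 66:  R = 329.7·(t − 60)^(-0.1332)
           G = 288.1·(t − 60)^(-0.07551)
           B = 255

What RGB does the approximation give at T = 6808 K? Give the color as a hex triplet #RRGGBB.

t = 6808/100 = 68.08; the t > 66 branch applies.
R = 329.7·(68.08 − 60)^(-0.1332) = 329.7·8.08^(-0.1332) = 329.7·0.75706 = 249.604.
G = 288.1·(68.08 − 60)^(-0.07551) = 288.1·8.08^(-0.07551) = 288.1·0.85405 = 246.051.
B = 255 by definition for t > 66.
Rounded: (250, 246, 255).
In hex: #FAF6FF.

#FAF6FF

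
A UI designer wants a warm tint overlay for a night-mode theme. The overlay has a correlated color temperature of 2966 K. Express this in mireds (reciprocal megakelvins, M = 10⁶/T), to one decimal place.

337.2 mireds

M = 10⁶ / 2966 = 337.154 → 337.2 mireds.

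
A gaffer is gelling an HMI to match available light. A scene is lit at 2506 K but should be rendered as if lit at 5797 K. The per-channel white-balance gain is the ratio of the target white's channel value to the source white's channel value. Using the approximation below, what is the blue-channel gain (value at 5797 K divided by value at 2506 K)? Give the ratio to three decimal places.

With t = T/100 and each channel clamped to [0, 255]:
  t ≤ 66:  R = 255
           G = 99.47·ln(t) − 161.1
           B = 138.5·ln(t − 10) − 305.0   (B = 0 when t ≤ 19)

3.272

At 2506 K (t = 25.06):
  B = 138.5·ln(25.06 − 10) − 305.0 = 138.5·ln 15.06 − 305.0 = 138.5·2.7120 − 305.0 = 70.618.
At 5797 K (t = 57.97):
  B = 138.5·ln(57.97 − 10) − 305.0 = 138.5·ln 47.97 − 305.0 = 138.5·3.8706 − 305.0 = 231.075.
Gain = 231.075 / 70.618 = 3.2722 → 3.272.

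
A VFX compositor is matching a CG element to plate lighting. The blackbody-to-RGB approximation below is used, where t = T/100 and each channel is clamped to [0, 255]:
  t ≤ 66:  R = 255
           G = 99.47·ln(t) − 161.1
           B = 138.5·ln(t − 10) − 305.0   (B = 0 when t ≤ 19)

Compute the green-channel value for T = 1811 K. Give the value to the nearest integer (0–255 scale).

t = 1811/100 = 18.11; the t ≤ 66 branch applies.
G = 99.47·ln 18.11 − 161.1 = 99.47·2.8965 − 161.1 = 127.011.
Rounded: 127.

127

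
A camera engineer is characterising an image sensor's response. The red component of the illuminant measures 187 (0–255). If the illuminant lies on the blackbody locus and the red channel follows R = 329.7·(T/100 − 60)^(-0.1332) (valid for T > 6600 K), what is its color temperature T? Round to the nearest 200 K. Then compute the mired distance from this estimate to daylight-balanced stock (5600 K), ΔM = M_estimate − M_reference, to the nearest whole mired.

-102 mireds

(t − 60)^(-0.1332) = 187/329.7 = 0.56718.
t − 60 = 0.56718^(1/-0.1332) = 0.56718^(-7.508) = 70.620, so t = 130.620.
T = 100·t = 13062 K → 13000 K to the nearest 200 K.
M_estimate = 10⁶/13000 = 76.92; M_reference = 10⁶/5600 = 178.57.
ΔM = 76.92 − 178.57 = -101.65 → -102 mireds.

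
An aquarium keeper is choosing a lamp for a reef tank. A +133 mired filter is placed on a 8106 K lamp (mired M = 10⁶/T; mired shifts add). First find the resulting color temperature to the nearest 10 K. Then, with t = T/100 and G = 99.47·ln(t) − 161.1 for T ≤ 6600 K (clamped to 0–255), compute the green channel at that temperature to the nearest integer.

M_in = 10⁶/8106 = 123.37; M_out = 123.37 + (+133) = 256.37.
T_out = 10⁶/256.37 = 3900.7 K → 3900 K; t = 39.
G = 99.47·ln 39 − 161.1 = 99.47·3.6636 − 161.1 = 203.314.
Rounded: 203.

203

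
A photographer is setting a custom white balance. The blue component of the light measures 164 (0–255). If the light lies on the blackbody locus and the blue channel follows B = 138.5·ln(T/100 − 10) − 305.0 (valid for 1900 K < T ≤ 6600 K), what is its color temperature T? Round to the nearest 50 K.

3950 K

ln(t − 10) = (164 + 305.0) / 138.5 = 3.3863.
t − 10 = e^3.3863 = 29.556, so t = 39.556.
T = 100·t = 3956 K → 3950 K to the nearest 50 K.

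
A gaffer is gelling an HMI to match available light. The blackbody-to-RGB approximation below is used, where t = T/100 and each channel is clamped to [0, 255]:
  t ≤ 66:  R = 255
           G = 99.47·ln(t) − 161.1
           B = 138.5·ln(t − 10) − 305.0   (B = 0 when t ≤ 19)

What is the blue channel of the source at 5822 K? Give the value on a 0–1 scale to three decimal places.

t = 5822/100 = 58.22; the t ≤ 66 branch applies.
B = 138.5·ln(58.22 − 10) − 305.0 = 138.5·ln 48.22 − 305.0 = 138.5·3.8758 − 305.0 = 231.795.
On a 0–1 scale: 231.795/255 = 0.9090 → 0.909.

0.909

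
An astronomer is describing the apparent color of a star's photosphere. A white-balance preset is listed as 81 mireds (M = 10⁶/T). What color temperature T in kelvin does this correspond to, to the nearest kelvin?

12346 K

T = 10⁶ / 81 = 12345.68 K → 12346 K.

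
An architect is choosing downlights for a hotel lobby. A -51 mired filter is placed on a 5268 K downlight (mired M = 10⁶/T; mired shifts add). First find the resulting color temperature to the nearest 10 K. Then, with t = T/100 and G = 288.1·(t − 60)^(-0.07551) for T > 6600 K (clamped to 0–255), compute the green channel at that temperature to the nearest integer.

M_in = 10⁶/5268 = 189.83; M_out = 189.83 + (-51) = 138.83.
T_out = 10⁶/138.83 = 7203.3 K → 7200 K; t = 72.
G = 288.1·(72 − 60)^(-0.07551) = 288.1·12^(-0.07551) = 288.1·0.82892 = 238.811.
Rounded: 239.

239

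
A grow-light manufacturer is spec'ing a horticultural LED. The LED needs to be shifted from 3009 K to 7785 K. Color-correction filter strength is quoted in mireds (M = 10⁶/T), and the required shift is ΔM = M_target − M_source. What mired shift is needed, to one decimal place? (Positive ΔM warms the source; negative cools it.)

-203.9 mireds

M_source = 10⁶/3009 = 332.336; M_target = 10⁶/7785 = 128.452.
ΔM = 128.452 − 332.336 = -203.884 → -203.9 mireds, a cooling shift.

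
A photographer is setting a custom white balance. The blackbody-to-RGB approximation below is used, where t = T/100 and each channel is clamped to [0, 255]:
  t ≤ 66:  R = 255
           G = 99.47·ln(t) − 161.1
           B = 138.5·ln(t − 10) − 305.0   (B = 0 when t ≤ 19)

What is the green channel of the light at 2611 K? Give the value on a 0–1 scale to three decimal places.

t = 2611/100 = 26.11; the t ≤ 66 branch applies.
G = 99.47·ln 26.11 − 161.1 = 99.47·3.2623 − 161.1 = 163.403.
On a 0–1 scale: 163.403/255 = 0.6408 → 0.641.

0.641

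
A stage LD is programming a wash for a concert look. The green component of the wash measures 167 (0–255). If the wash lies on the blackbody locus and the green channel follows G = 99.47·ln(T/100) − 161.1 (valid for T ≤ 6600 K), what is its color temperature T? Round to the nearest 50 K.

2700 K

ln t = (167 + 161.1) / 99.47 = 3.2985.
t = e^3.2985 = 27.072.
T = 100·t = 2707 K → 2700 K to the nearest 50 K.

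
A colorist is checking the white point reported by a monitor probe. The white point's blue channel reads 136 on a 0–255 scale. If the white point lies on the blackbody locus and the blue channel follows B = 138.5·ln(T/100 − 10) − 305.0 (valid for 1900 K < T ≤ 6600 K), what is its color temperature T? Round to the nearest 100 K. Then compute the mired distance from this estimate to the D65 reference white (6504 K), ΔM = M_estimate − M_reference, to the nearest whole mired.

ln(t − 10) = (136 + 305.0) / 138.5 = 3.1841.
t − 10 = e^3.1841 = 24.146, so t = 34.146.
T = 100·t = 3415 K → 3400 K to the nearest 100 K.
M_estimate = 10⁶/3400 = 294.12; M_reference = 10⁶/6504 = 153.75.
ΔM = 294.12 − 153.75 = 140.37 → +140 mireds.

+140 mireds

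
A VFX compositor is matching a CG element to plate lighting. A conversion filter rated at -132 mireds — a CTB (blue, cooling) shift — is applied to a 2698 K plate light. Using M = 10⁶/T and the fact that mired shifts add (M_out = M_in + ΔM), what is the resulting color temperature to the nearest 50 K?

M_in = 10⁶/2698 = 370.64 mireds.
M_out = 370.64 + (-132) = 238.64 mireds.
T_out = 10⁶/238.64 = 4190.3 K → 4200 K.

4200 K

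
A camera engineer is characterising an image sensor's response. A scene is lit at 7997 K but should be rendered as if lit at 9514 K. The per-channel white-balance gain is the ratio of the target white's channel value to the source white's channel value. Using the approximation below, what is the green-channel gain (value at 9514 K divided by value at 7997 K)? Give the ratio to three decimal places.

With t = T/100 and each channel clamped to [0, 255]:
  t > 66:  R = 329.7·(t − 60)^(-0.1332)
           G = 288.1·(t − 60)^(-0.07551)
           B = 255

At 7997 K (t = 79.97):
  G = 288.1·(79.97 − 60)^(-0.07551) = 288.1·19.97^(-0.07551) = 288.1·0.79764 = 229.801.
At 9514 K (t = 95.14):
  G = 288.1·(95.14 − 60)^(-0.07551) = 288.1·35.14^(-0.07551) = 288.1·0.76432 = 220.201.
Gain = 220.201 / 229.801 = 0.9582 → 0.958.

0.958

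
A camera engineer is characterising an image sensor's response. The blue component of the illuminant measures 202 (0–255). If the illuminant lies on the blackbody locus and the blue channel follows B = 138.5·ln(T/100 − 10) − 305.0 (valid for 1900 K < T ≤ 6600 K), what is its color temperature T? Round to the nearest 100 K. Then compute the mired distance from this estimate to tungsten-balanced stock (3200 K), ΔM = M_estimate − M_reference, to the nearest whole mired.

ln(t − 10) = (202 + 305.0) / 138.5 = 3.6606.
t − 10 = e^3.6606 = 38.887, so t = 48.887.
T = 100·t = 4889 K → 4900 K to the nearest 100 K.
M_estimate = 10⁶/4900 = 204.08; M_reference = 10⁶/3200 = 312.50.
ΔM = 204.08 − 312.50 = -108.42 → -108 mireds.

-108 mireds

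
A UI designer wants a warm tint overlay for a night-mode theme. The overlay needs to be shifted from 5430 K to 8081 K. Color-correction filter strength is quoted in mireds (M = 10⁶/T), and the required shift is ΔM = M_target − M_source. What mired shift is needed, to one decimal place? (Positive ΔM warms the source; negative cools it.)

M_source = 10⁶/5430 = 184.162; M_target = 10⁶/8081 = 123.747.
ΔM = 123.747 − 184.162 = -60.415 → -60.4 mireds, a cooling shift.

-60.4 mireds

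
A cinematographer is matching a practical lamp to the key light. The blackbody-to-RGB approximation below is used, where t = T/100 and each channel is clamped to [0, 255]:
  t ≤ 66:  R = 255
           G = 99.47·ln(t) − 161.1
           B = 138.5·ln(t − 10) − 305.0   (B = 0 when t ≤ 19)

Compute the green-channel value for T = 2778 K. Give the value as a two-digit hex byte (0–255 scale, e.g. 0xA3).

0xAA

t = 2778/100 = 27.78; the t ≤ 66 branch applies.
G = 99.47·ln 27.78 − 161.1 = 99.47·3.3243 − 161.1 = 169.570.
Rounded: 170; in hex, 0xAA.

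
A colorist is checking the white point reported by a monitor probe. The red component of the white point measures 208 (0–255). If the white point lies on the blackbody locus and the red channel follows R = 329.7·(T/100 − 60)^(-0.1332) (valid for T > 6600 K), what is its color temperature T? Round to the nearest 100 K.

9200 K

(t − 60)^(-0.1332) = 208/329.7 = 0.63088.
t − 60 = 0.63088^(1/-0.1332) = 0.63088^(-7.508) = 31.763, so t = 91.763.
T = 100·t = 9176 K → 9200 K to the nearest 100 K.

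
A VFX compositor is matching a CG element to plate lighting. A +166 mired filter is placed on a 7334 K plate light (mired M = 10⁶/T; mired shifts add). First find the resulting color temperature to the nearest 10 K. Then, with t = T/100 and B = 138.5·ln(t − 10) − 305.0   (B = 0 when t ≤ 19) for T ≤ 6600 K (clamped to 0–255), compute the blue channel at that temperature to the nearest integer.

130

M_in = 10⁶/7334 = 136.35; M_out = 136.35 + (+166) = 302.35.
T_out = 10⁶/302.35 = 3307.4 K → 3310 K; t = 33.1.
B = 138.5·ln(33.1 − 10) − 305.0 = 138.5·ln 23.1 − 305.0 = 138.5·3.1398 − 305.0 = 129.867.
Rounded: 130.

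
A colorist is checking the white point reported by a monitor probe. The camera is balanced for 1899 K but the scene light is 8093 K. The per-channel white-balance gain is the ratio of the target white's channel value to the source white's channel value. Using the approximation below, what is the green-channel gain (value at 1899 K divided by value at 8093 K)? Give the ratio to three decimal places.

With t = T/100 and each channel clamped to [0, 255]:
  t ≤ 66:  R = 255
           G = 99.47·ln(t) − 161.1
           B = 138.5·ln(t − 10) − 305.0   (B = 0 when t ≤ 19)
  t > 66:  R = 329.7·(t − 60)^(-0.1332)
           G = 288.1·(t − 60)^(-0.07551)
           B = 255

0.575

At 8093 K (t = 80.93):
  G = 288.1·(80.93 − 60)^(-0.07551) = 288.1·20.93^(-0.07551) = 288.1·0.79482 = 228.988.
At 1899 K (t = 18.99):
  G = 99.47·ln 18.99 − 161.1 = 99.47·2.9439 − 161.1 = 131.731.
Gain = 131.731 / 228.988 = 0.5753 → 0.575.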